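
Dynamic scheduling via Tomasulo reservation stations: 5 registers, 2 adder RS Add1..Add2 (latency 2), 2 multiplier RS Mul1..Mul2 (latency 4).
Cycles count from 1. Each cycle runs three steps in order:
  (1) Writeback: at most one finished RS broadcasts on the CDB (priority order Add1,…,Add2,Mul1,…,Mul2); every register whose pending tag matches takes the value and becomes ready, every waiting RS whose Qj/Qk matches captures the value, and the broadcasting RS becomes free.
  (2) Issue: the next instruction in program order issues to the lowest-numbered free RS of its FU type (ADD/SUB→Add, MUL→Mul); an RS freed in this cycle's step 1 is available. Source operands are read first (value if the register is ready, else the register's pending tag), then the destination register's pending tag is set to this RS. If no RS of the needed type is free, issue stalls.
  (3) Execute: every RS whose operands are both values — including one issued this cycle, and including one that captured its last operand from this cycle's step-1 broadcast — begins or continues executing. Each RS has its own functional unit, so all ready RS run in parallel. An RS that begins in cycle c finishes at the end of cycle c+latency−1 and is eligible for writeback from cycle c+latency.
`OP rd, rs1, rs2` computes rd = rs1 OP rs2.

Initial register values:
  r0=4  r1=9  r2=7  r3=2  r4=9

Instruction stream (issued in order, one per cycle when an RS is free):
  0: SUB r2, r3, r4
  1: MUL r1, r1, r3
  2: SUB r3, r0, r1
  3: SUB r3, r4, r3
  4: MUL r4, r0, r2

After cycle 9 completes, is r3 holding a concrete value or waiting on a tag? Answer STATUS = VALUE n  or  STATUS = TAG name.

cycle 1: issue SUB r2<-Add1 // r0:4,r1:9,r2:Add1,r3:2,r4:9
cycle 2: issue MUL r1<-Mul1 // r0:4,r1:Mul1,r2:Add1,r3:2,r4:9
cycle 3: CDB Add1=-7; issue SUB r3<-Add1 // r0:4,r1:Mul1,r2:-7,r3:Add1,r4:9
cycle 4: issue SUB r3<-Add2 // r0:4,r1:Mul1,r2:-7,r3:Add2,r4:9
cycle 5: issue MUL r4<-Mul2 // r0:4,r1:Mul1,r2:-7,r3:Add2,r4:Mul2
cycle 6: CDB Mul1=18 // r0:4,r1:18,r2:-7,r3:Add2,r4:Mul2
cycle 7: - // r0:4,r1:18,r2:-7,r3:Add2,r4:Mul2
cycle 8: CDB Add1=-14 // r0:4,r1:18,r2:-7,r3:Add2,r4:Mul2
cycle 9: CDB Mul2=-28 // r0:4,r1:18,r2:-7,r3:Add2,r4:-28

STATUS = TAG Add2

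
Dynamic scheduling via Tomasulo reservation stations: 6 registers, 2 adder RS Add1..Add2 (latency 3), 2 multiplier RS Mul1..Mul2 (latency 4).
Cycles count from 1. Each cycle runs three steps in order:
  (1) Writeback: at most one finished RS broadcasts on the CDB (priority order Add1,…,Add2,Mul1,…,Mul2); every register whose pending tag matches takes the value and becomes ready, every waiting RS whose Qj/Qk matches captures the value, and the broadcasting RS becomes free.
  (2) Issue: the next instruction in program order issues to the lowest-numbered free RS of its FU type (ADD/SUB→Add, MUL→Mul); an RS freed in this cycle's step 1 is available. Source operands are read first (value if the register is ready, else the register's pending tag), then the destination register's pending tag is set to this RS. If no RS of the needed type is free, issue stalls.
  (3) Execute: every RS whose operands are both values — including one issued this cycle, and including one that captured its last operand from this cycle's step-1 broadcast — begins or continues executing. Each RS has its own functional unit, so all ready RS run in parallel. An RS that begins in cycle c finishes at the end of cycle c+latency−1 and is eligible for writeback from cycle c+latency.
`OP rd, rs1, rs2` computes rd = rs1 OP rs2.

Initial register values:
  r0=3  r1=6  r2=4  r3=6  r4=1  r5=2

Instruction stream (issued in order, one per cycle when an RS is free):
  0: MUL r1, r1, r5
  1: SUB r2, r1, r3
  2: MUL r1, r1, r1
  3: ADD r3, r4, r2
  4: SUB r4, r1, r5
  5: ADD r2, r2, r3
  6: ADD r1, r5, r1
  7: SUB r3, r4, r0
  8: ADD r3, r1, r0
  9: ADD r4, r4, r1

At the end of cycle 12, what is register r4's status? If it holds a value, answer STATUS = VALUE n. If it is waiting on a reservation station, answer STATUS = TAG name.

  c1: issue MUL r1<-Mul1  regs: r0:3,r1:Mul1,r2:4,r3:6,r4:1,r5:2
  c2: issue SUB r2<-Add1  regs: r0:3,r1:Mul1,r2:Add1,r3:6,r4:1,r5:2
  c3: issue MUL r1<-Mul2  regs: r0:3,r1:Mul2,r2:Add1,r3:6,r4:1,r5:2
  c4: issue ADD r3<-Add2  regs: r0:3,r1:Mul2,r2:Add1,r3:Add2,r4:1,r5:2
  c5: CDB Mul1=12; stall  regs: r0:3,r1:Mul2,r2:Add1,r3:Add2,r4:1,r5:2
  c6: stall  regs: r0:3,r1:Mul2,r2:Add1,r3:Add2,r4:1,r5:2
  c7: stall  regs: r0:3,r1:Mul2,r2:Add1,r3:Add2,r4:1,r5:2
  c8: CDB Add1=6; issue SUB r4<-Add1  regs: r0:3,r1:Mul2,r2:6,r3:Add2,r4:Add1,r5:2
  c9: CDB Mul2=144; stall  regs: r0:3,r1:144,r2:6,r3:Add2,r4:Add1,r5:2
  c10: stall  regs: r0:3,r1:144,r2:6,r3:Add2,r4:Add1,r5:2
  c11: CDB Add2=7; issue ADD r2<-Add2  regs: r0:3,r1:144,r2:Add2,r3:7,r4:Add1,r5:2
  c12: CDB Add1=142; issue ADD r1<-Add1  regs: r0:3,r1:Add1,r2:Add2,r3:7,r4:142,r5:2

STATUS = VALUE 142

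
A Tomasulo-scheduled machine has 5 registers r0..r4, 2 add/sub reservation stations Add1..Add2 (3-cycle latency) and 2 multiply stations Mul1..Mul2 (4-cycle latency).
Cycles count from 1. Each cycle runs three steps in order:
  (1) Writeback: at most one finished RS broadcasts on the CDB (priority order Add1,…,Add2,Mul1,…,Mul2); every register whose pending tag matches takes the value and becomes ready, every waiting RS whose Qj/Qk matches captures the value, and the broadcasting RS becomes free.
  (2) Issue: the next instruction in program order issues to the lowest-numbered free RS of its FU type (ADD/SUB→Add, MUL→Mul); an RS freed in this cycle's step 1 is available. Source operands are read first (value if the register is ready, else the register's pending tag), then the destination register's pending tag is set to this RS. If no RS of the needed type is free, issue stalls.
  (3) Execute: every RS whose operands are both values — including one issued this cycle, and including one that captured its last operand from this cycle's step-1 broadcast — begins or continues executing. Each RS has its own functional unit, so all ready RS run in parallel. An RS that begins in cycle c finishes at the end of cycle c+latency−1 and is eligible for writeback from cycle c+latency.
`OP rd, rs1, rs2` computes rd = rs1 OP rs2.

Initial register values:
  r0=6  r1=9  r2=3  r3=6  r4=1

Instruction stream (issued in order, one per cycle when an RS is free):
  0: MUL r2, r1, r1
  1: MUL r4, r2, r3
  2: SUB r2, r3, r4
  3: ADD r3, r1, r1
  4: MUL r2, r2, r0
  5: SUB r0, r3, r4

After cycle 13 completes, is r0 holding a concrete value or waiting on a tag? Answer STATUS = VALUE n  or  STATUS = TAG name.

STATUS = VALUE -468

c1: issue MUL r2<-Mul1 | r0:6,r1:9,r2:Mul1,r3:6,r4:1
c2: issue MUL r4<-Mul2 | r0:6,r1:9,r2:Mul1,r3:6,r4:Mul2
c3: issue SUB r2<-Add1 | r0:6,r1:9,r2:Add1,r3:6,r4:Mul2
c4: issue ADD r3<-Add2 | r0:6,r1:9,r2:Add1,r3:Add2,r4:Mul2
c5: CDB Mul1=81; issue MUL r2<-Mul1 | r0:6,r1:9,r2:Mul1,r3:Add2,r4:Mul2
c6: stall | r0:6,r1:9,r2:Mul1,r3:Add2,r4:Mul2
c7: CDB Add2=18; issue SUB r0<-Add2 | r0:Add2,r1:9,r2:Mul1,r3:18,r4:Mul2
c8: - | r0:Add2,r1:9,r2:Mul1,r3:18,r4:Mul2
c9: CDB Mul2=486 | r0:Add2,r1:9,r2:Mul1,r3:18,r4:486
c10: - | r0:Add2,r1:9,r2:Mul1,r3:18,r4:486
c11: - | r0:Add2,r1:9,r2:Mul1,r3:18,r4:486
c12: CDB Add1=-480 | r0:Add2,r1:9,r2:Mul1,r3:18,r4:486
c13: CDB Add2=-468 | r0:-468,r1:9,r2:Mul1,r3:18,r4:486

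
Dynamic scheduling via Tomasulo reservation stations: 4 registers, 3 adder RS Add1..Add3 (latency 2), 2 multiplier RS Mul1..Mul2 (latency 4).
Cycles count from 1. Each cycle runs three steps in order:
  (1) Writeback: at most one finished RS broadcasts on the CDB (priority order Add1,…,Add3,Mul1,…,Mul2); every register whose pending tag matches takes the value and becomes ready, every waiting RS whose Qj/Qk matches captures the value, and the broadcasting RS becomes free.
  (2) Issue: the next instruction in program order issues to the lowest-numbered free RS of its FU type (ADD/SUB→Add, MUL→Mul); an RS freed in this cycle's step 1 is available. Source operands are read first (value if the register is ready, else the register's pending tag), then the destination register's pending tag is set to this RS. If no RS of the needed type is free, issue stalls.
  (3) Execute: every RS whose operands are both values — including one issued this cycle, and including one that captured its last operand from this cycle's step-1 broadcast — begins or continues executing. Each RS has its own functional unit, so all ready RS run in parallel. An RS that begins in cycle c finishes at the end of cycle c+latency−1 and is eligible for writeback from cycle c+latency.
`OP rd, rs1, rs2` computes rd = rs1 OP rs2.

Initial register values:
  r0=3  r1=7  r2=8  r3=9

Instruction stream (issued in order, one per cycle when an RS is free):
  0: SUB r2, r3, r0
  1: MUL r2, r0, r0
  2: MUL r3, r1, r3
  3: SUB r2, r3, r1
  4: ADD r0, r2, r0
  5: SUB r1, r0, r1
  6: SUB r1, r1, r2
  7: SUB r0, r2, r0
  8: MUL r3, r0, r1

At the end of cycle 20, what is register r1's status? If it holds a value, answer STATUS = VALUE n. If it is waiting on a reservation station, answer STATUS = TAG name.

STATUS = VALUE -4

  c1: issue SUB r2<-Add1  regs: r0:3,r1:7,r2:Add1,r3:9
  c2: issue MUL r2<-Mul1  regs: r0:3,r1:7,r2:Mul1,r3:9
  c3: CDB Add1=6; issue MUL r3<-Mul2  regs: r0:3,r1:7,r2:Mul1,r3:Mul2
  c4: issue SUB r2<-Add1  regs: r0:3,r1:7,r2:Add1,r3:Mul2
  c5: issue ADD r0<-Add2  regs: r0:Add2,r1:7,r2:Add1,r3:Mul2
  c6: CDB Mul1=9; issue SUB r1<-Add3  regs: r0:Add2,r1:Add3,r2:Add1,r3:Mul2
  c7: CDB Mul2=63; stall  regs: r0:Add2,r1:Add3,r2:Add1,r3:63
  c8: stall  regs: r0:Add2,r1:Add3,r2:Add1,r3:63
  c9: CDB Add1=56; issue SUB r1<-Add1  regs: r0:Add2,r1:Add1,r2:56,r3:63
  c10: stall  regs: r0:Add2,r1:Add1,r2:56,r3:63
  c11: CDB Add2=59; issue SUB r0<-Add2  regs: r0:Add2,r1:Add1,r2:56,r3:63
  c12: issue MUL r3<-Mul1  regs: r0:Add2,r1:Add1,r2:56,r3:Mul1
  c13: CDB Add2=-3  regs: r0:-3,r1:Add1,r2:56,r3:Mul1
  c14: CDB Add3=52  regs: r0:-3,r1:Add1,r2:56,r3:Mul1
  c15: -  regs: r0:-3,r1:Add1,r2:56,r3:Mul1
  c16: CDB Add1=-4  regs: r0:-3,r1:-4,r2:56,r3:Mul1
  c17: -  regs: r0:-3,r1:-4,r2:56,r3:Mul1
  c18: -  regs: r0:-3,r1:-4,r2:56,r3:Mul1
  c19: -  regs: r0:-3,r1:-4,r2:56,r3:Mul1
  c20: CDB Mul1=12  regs: r0:-3,r1:-4,r2:56,r3:12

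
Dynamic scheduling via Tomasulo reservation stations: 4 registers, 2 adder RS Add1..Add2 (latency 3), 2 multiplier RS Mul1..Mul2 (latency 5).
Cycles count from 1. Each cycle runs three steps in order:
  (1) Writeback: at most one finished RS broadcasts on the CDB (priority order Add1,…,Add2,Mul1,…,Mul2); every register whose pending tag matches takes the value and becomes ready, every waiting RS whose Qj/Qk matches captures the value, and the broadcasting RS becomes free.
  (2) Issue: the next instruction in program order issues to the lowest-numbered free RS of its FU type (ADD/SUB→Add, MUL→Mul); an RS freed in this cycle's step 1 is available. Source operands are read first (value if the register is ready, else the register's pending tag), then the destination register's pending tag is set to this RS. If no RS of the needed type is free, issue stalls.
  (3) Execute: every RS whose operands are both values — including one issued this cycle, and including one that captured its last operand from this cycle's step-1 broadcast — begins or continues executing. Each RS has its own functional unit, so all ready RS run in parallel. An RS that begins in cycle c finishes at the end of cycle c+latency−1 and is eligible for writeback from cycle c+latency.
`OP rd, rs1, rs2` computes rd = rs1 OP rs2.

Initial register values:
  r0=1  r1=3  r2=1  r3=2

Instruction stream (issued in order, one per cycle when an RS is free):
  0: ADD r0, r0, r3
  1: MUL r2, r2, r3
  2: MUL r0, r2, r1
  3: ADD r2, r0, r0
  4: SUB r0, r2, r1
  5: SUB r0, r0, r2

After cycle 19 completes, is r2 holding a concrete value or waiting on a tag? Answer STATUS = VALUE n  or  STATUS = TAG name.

STATUS = VALUE 12

c1: issue ADD r0<-Add1 | r0:Add1,r1:3,r2:1,r3:2
c2: issue MUL r2<-Mul1 | r0:Add1,r1:3,r2:Mul1,r3:2
c3: issue MUL r0<-Mul2 | r0:Mul2,r1:3,r2:Mul1,r3:2
c4: CDB Add1=3; issue ADD r2<-Add1 | r0:Mul2,r1:3,r2:Add1,r3:2
c5: issue SUB r0<-Add2 | r0:Add2,r1:3,r2:Add1,r3:2
c6: stall | r0:Add2,r1:3,r2:Add1,r3:2
c7: CDB Mul1=2; stall | r0:Add2,r1:3,r2:Add1,r3:2
c8: stall | r0:Add2,r1:3,r2:Add1,r3:2
c9: stall | r0:Add2,r1:3,r2:Add1,r3:2
c10: stall | r0:Add2,r1:3,r2:Add1,r3:2
c11: stall | r0:Add2,r1:3,r2:Add1,r3:2
c12: CDB Mul2=6; stall | r0:Add2,r1:3,r2:Add1,r3:2
c13: stall | r0:Add2,r1:3,r2:Add1,r3:2
c14: stall | r0:Add2,r1:3,r2:Add1,r3:2
c15: CDB Add1=12; issue SUB r0<-Add1 | r0:Add1,r1:3,r2:12,r3:2
c16: - | r0:Add1,r1:3,r2:12,r3:2
c17: - | r0:Add1,r1:3,r2:12,r3:2
c18: CDB Add2=9 | r0:Add1,r1:3,r2:12,r3:2
c19: - | r0:Add1,r1:3,r2:12,r3:2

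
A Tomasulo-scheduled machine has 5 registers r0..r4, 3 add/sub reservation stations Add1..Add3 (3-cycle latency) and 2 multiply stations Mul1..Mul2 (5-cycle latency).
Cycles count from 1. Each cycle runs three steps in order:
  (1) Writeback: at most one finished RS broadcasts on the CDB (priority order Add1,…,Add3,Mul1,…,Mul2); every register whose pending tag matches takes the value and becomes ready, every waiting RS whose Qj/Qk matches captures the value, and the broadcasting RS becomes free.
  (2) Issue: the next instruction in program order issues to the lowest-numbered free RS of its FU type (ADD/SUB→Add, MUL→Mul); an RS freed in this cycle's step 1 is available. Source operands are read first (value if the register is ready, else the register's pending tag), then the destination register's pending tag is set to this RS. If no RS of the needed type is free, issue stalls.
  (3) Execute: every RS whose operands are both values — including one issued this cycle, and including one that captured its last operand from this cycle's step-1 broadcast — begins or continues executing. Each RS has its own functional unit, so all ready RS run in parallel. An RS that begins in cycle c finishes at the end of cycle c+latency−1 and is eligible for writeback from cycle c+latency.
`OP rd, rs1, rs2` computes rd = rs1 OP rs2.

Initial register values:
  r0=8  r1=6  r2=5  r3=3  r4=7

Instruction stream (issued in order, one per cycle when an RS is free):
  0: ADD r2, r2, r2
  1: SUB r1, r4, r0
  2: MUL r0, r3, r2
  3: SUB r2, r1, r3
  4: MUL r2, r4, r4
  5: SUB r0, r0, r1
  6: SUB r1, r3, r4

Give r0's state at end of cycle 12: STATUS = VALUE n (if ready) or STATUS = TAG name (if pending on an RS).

c1: issue ADD r2<-Add1 | r0:8,r1:6,r2:Add1,r3:3,r4:7
c2: issue SUB r1<-Add2 | r0:8,r1:Add2,r2:Add1,r3:3,r4:7
c3: issue MUL r0<-Mul1 | r0:Mul1,r1:Add2,r2:Add1,r3:3,r4:7
c4: CDB Add1=10; issue SUB r2<-Add1 | r0:Mul1,r1:Add2,r2:Add1,r3:3,r4:7
c5: CDB Add2=-1; issue MUL r2<-Mul2 | r0:Mul1,r1:-1,r2:Mul2,r3:3,r4:7
c6: issue SUB r0<-Add2 | r0:Add2,r1:-1,r2:Mul2,r3:3,r4:7
c7: issue SUB r1<-Add3 | r0:Add2,r1:Add3,r2:Mul2,r3:3,r4:7
c8: CDB Add1=-4 | r0:Add2,r1:Add3,r2:Mul2,r3:3,r4:7
c9: CDB Mul1=30 | r0:Add2,r1:Add3,r2:Mul2,r3:3,r4:7
c10: CDB Add3=-4 | r0:Add2,r1:-4,r2:Mul2,r3:3,r4:7
c11: CDB Mul2=49 | r0:Add2,r1:-4,r2:49,r3:3,r4:7
c12: CDB Add2=31 | r0:31,r1:-4,r2:49,r3:3,r4:7

STATUS = VALUE 31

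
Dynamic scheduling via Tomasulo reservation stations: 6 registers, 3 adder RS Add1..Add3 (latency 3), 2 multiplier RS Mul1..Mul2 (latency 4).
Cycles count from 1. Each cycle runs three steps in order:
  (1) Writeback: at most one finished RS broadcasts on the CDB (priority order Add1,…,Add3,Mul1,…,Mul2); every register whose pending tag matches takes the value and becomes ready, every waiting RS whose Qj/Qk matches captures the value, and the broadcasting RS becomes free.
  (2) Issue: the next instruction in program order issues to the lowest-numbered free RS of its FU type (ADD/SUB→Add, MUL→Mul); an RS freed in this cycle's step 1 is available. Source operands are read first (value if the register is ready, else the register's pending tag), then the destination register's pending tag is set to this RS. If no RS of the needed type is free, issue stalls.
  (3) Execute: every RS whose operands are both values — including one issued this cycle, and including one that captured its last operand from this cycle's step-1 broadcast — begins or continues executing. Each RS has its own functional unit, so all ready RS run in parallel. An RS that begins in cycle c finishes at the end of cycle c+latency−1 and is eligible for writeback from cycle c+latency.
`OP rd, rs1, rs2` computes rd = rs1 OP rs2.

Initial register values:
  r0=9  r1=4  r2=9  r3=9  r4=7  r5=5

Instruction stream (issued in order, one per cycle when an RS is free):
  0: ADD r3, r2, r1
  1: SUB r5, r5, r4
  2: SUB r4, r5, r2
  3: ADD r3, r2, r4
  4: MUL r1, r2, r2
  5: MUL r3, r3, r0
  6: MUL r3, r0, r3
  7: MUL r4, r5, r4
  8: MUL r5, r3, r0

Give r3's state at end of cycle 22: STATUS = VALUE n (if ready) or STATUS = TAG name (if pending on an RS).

STATUS = VALUE -162

  c1: issue ADD r3<-Add1  regs: r0:9,r1:4,r2:9,r3:Add1,r4:7,r5:5
  c2: issue SUB r5<-Add2  regs: r0:9,r1:4,r2:9,r3:Add1,r4:7,r5:Add2
  c3: issue SUB r4<-Add3  regs: r0:9,r1:4,r2:9,r3:Add1,r4:Add3,r5:Add2
  c4: CDB Add1=13; issue ADD r3<-Add1  regs: r0:9,r1:4,r2:9,r3:Add1,r4:Add3,r5:Add2
  c5: CDB Add2=-2; issue MUL r1<-Mul1  regs: r0:9,r1:Mul1,r2:9,r3:Add1,r4:Add3,r5:-2
  c6: issue MUL r3<-Mul2  regs: r0:9,r1:Mul1,r2:9,r3:Mul2,r4:Add3,r5:-2
  c7: stall  regs: r0:9,r1:Mul1,r2:9,r3:Mul2,r4:Add3,r5:-2
  c8: CDB Add3=-11; stall  regs: r0:9,r1:Mul1,r2:9,r3:Mul2,r4:-11,r5:-2
  c9: CDB Mul1=81; issue MUL r3<-Mul1  regs: r0:9,r1:81,r2:9,r3:Mul1,r4:-11,r5:-2
  c10: stall  regs: r0:9,r1:81,r2:9,r3:Mul1,r4:-11,r5:-2
  c11: CDB Add1=-2; stall  regs: r0:9,r1:81,r2:9,r3:Mul1,r4:-11,r5:-2
  c12: stall  regs: r0:9,r1:81,r2:9,r3:Mul1,r4:-11,r5:-2
  c13: stall  regs: r0:9,r1:81,r2:9,r3:Mul1,r4:-11,r5:-2
  c14: stall  regs: r0:9,r1:81,r2:9,r3:Mul1,r4:-11,r5:-2
  c15: CDB Mul2=-18; issue MUL r4<-Mul2  regs: r0:9,r1:81,r2:9,r3:Mul1,r4:Mul2,r5:-2
  c16: stall  regs: r0:9,r1:81,r2:9,r3:Mul1,r4:Mul2,r5:-2
  c17: stall  regs: r0:9,r1:81,r2:9,r3:Mul1,r4:Mul2,r5:-2
  c18: stall  regs: r0:9,r1:81,r2:9,r3:Mul1,r4:Mul2,r5:-2
  c19: CDB Mul1=-162; issue MUL r5<-Mul1  regs: r0:9,r1:81,r2:9,r3:-162,r4:Mul2,r5:Mul1
  c20: CDB Mul2=22  regs: r0:9,r1:81,r2:9,r3:-162,r4:22,r5:Mul1
  c21: -  regs: r0:9,r1:81,r2:9,r3:-162,r4:22,r5:Mul1
  c22: -  regs: r0:9,r1:81,r2:9,r3:-162,r4:22,r5:Mul1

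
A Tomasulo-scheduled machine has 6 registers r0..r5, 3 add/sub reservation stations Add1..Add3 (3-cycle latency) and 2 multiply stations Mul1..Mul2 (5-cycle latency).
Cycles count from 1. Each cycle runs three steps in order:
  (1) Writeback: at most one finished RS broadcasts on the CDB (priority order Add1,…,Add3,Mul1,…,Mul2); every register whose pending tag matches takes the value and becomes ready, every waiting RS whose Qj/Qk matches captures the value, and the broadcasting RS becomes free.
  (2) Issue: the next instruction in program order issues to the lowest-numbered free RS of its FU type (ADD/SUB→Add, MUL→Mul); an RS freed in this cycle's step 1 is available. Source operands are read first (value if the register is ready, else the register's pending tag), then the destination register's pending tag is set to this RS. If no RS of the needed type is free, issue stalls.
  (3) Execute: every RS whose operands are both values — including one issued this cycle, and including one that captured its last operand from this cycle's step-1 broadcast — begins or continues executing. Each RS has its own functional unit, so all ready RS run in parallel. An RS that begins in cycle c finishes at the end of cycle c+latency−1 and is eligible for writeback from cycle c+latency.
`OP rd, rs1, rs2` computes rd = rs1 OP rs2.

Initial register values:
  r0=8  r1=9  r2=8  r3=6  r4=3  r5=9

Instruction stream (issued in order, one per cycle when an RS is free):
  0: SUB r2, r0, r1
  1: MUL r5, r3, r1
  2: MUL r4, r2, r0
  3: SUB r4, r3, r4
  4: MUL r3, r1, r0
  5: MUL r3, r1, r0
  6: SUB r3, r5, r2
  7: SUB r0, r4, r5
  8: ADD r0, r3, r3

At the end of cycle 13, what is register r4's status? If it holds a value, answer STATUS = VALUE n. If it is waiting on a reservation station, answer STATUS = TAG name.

STATUS = VALUE 14

cycle 1: issue SUB r2<-Add1 // r0:8,r1:9,r2:Add1,r3:6,r4:3,r5:9
cycle 2: issue MUL r5<-Mul1 // r0:8,r1:9,r2:Add1,r3:6,r4:3,r5:Mul1
cycle 3: issue MUL r4<-Mul2 // r0:8,r1:9,r2:Add1,r3:6,r4:Mul2,r5:Mul1
cycle 4: CDB Add1=-1; issue SUB r4<-Add1 // r0:8,r1:9,r2:-1,r3:6,r4:Add1,r5:Mul1
cycle 5: stall // r0:8,r1:9,r2:-1,r3:6,r4:Add1,r5:Mul1
cycle 6: stall // r0:8,r1:9,r2:-1,r3:6,r4:Add1,r5:Mul1
cycle 7: CDB Mul1=54; issue MUL r3<-Mul1 // r0:8,r1:9,r2:-1,r3:Mul1,r4:Add1,r5:54
cycle 8: stall // r0:8,r1:9,r2:-1,r3:Mul1,r4:Add1,r5:54
cycle 9: CDB Mul2=-8; issue MUL r3<-Mul2 // r0:8,r1:9,r2:-1,r3:Mul2,r4:Add1,r5:54
cycle 10: issue SUB r3<-Add2 // r0:8,r1:9,r2:-1,r3:Add2,r4:Add1,r5:54
cycle 11: issue SUB r0<-Add3 // r0:Add3,r1:9,r2:-1,r3:Add2,r4:Add1,r5:54
cycle 12: CDB Add1=14; issue ADD r0<-Add1 // r0:Add1,r1:9,r2:-1,r3:Add2,r4:14,r5:54
cycle 13: CDB Add2=55 // r0:Add1,r1:9,r2:-1,r3:55,r4:14,r5:54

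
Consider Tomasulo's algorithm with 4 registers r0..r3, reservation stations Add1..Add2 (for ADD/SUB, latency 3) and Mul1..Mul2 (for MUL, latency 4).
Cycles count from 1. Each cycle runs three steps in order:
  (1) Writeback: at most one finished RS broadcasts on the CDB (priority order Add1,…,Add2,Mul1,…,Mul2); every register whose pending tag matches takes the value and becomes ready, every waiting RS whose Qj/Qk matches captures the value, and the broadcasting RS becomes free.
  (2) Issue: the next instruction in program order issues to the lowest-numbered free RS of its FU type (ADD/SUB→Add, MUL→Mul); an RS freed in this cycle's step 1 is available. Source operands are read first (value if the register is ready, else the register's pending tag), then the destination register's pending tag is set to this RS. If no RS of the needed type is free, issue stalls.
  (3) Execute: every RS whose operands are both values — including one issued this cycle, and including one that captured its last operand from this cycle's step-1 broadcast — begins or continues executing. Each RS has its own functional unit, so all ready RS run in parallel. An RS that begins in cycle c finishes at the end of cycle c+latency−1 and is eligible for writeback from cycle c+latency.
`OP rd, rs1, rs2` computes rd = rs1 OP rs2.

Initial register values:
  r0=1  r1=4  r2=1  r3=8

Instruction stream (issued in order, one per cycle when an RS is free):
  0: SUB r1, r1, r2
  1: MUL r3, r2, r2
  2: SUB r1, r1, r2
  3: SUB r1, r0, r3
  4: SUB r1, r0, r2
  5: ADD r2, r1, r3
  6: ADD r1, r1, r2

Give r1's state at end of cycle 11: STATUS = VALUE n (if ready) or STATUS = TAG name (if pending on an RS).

cycle 1: issue SUB r1<-Add1 // r0:1,r1:Add1,r2:1,r3:8
cycle 2: issue MUL r3<-Mul1 // r0:1,r1:Add1,r2:1,r3:Mul1
cycle 3: issue SUB r1<-Add2 // r0:1,r1:Add2,r2:1,r3:Mul1
cycle 4: CDB Add1=3; issue SUB r1<-Add1 // r0:1,r1:Add1,r2:1,r3:Mul1
cycle 5: stall // r0:1,r1:Add1,r2:1,r3:Mul1
cycle 6: CDB Mul1=1; stall // r0:1,r1:Add1,r2:1,r3:1
cycle 7: CDB Add2=2; issue SUB r1<-Add2 // r0:1,r1:Add2,r2:1,r3:1
cycle 8: stall // r0:1,r1:Add2,r2:1,r3:1
cycle 9: CDB Add1=0; issue ADD r2<-Add1 // r0:1,r1:Add2,r2:Add1,r3:1
cycle 10: CDB Add2=0; issue ADD r1<-Add2 // r0:1,r1:Add2,r2:Add1,r3:1
cycle 11: - // r0:1,r1:Add2,r2:Add1,r3:1

STATUS = TAG Add2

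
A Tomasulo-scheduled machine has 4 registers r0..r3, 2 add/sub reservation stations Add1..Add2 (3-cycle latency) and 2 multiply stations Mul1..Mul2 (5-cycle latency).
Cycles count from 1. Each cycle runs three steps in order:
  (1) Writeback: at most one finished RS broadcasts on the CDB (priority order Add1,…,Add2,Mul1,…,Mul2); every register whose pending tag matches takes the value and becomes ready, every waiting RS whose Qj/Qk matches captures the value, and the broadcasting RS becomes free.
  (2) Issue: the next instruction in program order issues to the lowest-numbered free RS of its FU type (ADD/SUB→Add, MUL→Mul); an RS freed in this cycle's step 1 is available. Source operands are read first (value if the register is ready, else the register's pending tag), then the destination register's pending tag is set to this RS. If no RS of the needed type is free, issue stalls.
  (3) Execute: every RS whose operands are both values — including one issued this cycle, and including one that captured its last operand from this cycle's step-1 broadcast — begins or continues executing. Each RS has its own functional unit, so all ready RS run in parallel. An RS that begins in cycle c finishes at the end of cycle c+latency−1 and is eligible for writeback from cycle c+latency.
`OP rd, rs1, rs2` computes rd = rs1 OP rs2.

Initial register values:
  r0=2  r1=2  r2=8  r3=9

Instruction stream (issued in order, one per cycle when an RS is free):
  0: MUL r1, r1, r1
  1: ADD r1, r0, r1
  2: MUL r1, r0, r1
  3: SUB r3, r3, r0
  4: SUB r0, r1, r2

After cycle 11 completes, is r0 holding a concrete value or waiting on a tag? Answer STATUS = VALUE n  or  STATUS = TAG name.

STATUS = TAG Add2

cycle 1: issue MUL r1<-Mul1 // r0:2,r1:Mul1,r2:8,r3:9
cycle 2: issue ADD r1<-Add1 // r0:2,r1:Add1,r2:8,r3:9
cycle 3: issue MUL r1<-Mul2 // r0:2,r1:Mul2,r2:8,r3:9
cycle 4: issue SUB r3<-Add2 // r0:2,r1:Mul2,r2:8,r3:Add2
cycle 5: stall // r0:2,r1:Mul2,r2:8,r3:Add2
cycle 6: CDB Mul1=4; stall // r0:2,r1:Mul2,r2:8,r3:Add2
cycle 7: CDB Add2=7; issue SUB r0<-Add2 // r0:Add2,r1:Mul2,r2:8,r3:7
cycle 8: - // r0:Add2,r1:Mul2,r2:8,r3:7
cycle 9: CDB Add1=6 // r0:Add2,r1:Mul2,r2:8,r3:7
cycle 10: - // r0:Add2,r1:Mul2,r2:8,r3:7
cycle 11: - // r0:Add2,r1:Mul2,r2:8,r3:7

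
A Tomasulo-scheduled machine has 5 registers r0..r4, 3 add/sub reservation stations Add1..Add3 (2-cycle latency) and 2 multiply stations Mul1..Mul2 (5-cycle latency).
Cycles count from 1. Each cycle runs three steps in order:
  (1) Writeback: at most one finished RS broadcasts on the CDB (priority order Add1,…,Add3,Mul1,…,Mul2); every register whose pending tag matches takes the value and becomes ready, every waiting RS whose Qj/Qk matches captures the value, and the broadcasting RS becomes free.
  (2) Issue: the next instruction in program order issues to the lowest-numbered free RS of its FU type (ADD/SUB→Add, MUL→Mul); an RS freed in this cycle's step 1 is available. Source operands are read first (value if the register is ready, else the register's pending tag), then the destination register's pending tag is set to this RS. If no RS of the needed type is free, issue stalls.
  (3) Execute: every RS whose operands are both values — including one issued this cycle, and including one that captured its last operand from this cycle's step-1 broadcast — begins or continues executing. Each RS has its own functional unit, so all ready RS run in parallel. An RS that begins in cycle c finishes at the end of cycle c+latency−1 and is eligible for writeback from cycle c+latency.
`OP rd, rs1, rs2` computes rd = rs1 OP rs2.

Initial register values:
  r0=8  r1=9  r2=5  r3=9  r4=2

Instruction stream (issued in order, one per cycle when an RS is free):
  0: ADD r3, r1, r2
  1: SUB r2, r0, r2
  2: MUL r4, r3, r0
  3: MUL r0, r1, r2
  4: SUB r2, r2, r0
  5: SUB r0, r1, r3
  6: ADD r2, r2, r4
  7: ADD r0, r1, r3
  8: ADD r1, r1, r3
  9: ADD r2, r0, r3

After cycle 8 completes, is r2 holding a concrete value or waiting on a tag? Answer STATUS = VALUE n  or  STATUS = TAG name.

c1: issue ADD r3<-Add1 | r0:8,r1:9,r2:5,r3:Add1,r4:2
c2: issue SUB r2<-Add2 | r0:8,r1:9,r2:Add2,r3:Add1,r4:2
c3: CDB Add1=14; issue MUL r4<-Mul1 | r0:8,r1:9,r2:Add2,r3:14,r4:Mul1
c4: CDB Add2=3; issue MUL r0<-Mul2 | r0:Mul2,r1:9,r2:3,r3:14,r4:Mul1
c5: issue SUB r2<-Add1 | r0:Mul2,r1:9,r2:Add1,r3:14,r4:Mul1
c6: issue SUB r0<-Add2 | r0:Add2,r1:9,r2:Add1,r3:14,r4:Mul1
c7: issue ADD r2<-Add3 | r0:Add2,r1:9,r2:Add3,r3:14,r4:Mul1
c8: CDB Add2=-5; issue ADD r0<-Add2 | r0:Add2,r1:9,r2:Add3,r3:14,r4:Mul1

STATUS = TAG Add3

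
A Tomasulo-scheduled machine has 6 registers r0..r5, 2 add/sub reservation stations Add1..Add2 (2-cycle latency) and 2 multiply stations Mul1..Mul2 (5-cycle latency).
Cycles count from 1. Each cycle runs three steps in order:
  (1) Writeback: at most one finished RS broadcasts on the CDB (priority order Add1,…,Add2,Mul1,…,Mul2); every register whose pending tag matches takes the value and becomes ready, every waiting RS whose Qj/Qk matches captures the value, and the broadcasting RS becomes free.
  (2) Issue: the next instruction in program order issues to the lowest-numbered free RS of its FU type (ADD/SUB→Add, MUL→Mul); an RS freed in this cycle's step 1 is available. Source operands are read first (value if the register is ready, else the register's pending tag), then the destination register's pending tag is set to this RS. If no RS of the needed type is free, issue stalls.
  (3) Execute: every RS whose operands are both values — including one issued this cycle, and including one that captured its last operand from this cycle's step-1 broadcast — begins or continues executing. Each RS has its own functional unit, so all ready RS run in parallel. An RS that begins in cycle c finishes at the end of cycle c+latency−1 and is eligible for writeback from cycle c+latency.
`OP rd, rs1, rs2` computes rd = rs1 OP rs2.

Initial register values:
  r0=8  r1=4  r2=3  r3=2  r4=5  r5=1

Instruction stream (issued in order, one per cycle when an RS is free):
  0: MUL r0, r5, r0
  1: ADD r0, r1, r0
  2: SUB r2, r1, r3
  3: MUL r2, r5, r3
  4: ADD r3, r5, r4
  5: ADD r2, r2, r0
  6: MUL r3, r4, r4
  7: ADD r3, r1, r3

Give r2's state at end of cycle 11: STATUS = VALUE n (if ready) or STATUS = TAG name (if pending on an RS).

STATUS = VALUE 14

cycle 1: issue MUL r0<-Mul1 // r0:Mul1,r1:4,r2:3,r3:2,r4:5,r5:1
cycle 2: issue ADD r0<-Add1 // r0:Add1,r1:4,r2:3,r3:2,r4:5,r5:1
cycle 3: issue SUB r2<-Add2 // r0:Add1,r1:4,r2:Add2,r3:2,r4:5,r5:1
cycle 4: issue MUL r2<-Mul2 // r0:Add1,r1:4,r2:Mul2,r3:2,r4:5,r5:1
cycle 5: CDB Add2=2; issue ADD r3<-Add2 // r0:Add1,r1:4,r2:Mul2,r3:Add2,r4:5,r5:1
cycle 6: CDB Mul1=8; stall // r0:Add1,r1:4,r2:Mul2,r3:Add2,r4:5,r5:1
cycle 7: CDB Add2=6; issue ADD r2<-Add2 // r0:Add1,r1:4,r2:Add2,r3:6,r4:5,r5:1
cycle 8: CDB Add1=12; issue MUL r3<-Mul1 // r0:12,r1:4,r2:Add2,r3:Mul1,r4:5,r5:1
cycle 9: CDB Mul2=2; issue ADD r3<-Add1 // r0:12,r1:4,r2:Add2,r3:Add1,r4:5,r5:1
cycle 10: - // r0:12,r1:4,r2:Add2,r3:Add1,r4:5,r5:1
cycle 11: CDB Add2=14 // r0:12,r1:4,r2:14,r3:Add1,r4:5,r5:1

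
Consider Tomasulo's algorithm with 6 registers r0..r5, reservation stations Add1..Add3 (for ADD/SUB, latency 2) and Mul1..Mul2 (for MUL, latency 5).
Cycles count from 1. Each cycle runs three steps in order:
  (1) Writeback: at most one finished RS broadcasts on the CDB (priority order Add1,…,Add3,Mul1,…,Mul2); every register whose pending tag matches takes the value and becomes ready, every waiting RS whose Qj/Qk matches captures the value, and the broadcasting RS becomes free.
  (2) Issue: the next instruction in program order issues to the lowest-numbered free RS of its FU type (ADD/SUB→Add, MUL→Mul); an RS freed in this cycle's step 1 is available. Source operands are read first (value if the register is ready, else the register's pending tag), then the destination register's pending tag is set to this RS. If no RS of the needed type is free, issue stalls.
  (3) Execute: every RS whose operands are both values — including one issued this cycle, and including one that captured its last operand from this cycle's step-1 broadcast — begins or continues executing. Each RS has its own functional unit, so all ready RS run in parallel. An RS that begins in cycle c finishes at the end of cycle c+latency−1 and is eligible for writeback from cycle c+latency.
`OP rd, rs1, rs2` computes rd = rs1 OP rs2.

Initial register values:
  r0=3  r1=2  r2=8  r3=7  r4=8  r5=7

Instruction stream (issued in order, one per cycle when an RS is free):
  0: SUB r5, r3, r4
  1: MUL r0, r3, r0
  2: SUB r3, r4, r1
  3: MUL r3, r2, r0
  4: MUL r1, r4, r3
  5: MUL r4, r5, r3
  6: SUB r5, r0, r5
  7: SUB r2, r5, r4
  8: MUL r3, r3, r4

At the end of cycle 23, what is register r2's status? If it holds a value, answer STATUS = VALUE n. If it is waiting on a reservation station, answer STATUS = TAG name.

STATUS = VALUE 190

  c1: issue SUB r5<-Add1  regs: r0:3,r1:2,r2:8,r3:7,r4:8,r5:Add1
  c2: issue MUL r0<-Mul1  regs: r0:Mul1,r1:2,r2:8,r3:7,r4:8,r5:Add1
  c3: CDB Add1=-1; issue SUB r3<-Add1  regs: r0:Mul1,r1:2,r2:8,r3:Add1,r4:8,r5:-1
  c4: issue MUL r3<-Mul2  regs: r0:Mul1,r1:2,r2:8,r3:Mul2,r4:8,r5:-1
  c5: CDB Add1=6; stall  regs: r0:Mul1,r1:2,r2:8,r3:Mul2,r4:8,r5:-1
  c6: stall  regs: r0:Mul1,r1:2,r2:8,r3:Mul2,r4:8,r5:-1
  c7: CDB Mul1=21; issue MUL r1<-Mul1  regs: r0:21,r1:Mul1,r2:8,r3:Mul2,r4:8,r5:-1
  c8: stall  regs: r0:21,r1:Mul1,r2:8,r3:Mul2,r4:8,r5:-1
  c9: stall  regs: r0:21,r1:Mul1,r2:8,r3:Mul2,r4:8,r5:-1
  c10: stall  regs: r0:21,r1:Mul1,r2:8,r3:Mul2,r4:8,r5:-1
  c11: stall  regs: r0:21,r1:Mul1,r2:8,r3:Mul2,r4:8,r5:-1
  c12: CDB Mul2=168; issue MUL r4<-Mul2  regs: r0:21,r1:Mul1,r2:8,r3:168,r4:Mul2,r5:-1
  c13: issue SUB r5<-Add1  regs: r0:21,r1:Mul1,r2:8,r3:168,r4:Mul2,r5:Add1
  c14: issue SUB r2<-Add2  regs: r0:21,r1:Mul1,r2:Add2,r3:168,r4:Mul2,r5:Add1
  c15: CDB Add1=22; stall  regs: r0:21,r1:Mul1,r2:Add2,r3:168,r4:Mul2,r5:22
  c16: stall  regs: r0:21,r1:Mul1,r2:Add2,r3:168,r4:Mul2,r5:22
  c17: CDB Mul1=1344; issue MUL r3<-Mul1  regs: r0:21,r1:1344,r2:Add2,r3:Mul1,r4:Mul2,r5:22
  c18: CDB Mul2=-168  regs: r0:21,r1:1344,r2:Add2,r3:Mul1,r4:-168,r5:22
  c19: -  regs: r0:21,r1:1344,r2:Add2,r3:Mul1,r4:-168,r5:22
  c20: CDB Add2=190  regs: r0:21,r1:1344,r2:190,r3:Mul1,r4:-168,r5:22
  c21: -  regs: r0:21,r1:1344,r2:190,r3:Mul1,r4:-168,r5:22
  c22: -  regs: r0:21,r1:1344,r2:190,r3:Mul1,r4:-168,r5:22
  c23: CDB Mul1=-28224  regs: r0:21,r1:1344,r2:190,r3:-28224,r4:-168,r5:22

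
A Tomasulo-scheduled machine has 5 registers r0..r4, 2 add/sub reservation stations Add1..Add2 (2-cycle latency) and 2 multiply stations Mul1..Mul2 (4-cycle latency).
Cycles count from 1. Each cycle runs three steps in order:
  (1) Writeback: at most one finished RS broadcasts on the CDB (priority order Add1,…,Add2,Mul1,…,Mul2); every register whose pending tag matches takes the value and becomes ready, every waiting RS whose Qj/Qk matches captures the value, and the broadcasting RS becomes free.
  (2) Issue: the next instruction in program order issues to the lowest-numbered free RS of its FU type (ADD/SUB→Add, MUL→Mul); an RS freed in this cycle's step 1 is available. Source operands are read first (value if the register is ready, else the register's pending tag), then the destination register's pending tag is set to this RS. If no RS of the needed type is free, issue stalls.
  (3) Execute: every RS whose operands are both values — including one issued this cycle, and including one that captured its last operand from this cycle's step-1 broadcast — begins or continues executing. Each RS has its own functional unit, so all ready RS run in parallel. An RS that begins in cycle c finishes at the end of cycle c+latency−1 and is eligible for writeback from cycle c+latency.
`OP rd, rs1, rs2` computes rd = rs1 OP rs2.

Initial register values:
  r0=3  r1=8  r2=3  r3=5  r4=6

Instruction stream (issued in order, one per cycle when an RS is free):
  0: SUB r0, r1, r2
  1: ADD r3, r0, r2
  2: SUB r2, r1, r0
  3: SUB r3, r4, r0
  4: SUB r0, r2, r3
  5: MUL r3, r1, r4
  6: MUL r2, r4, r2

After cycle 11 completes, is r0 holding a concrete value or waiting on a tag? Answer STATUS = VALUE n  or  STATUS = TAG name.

  c1: issue SUB r0<-Add1  regs: r0:Add1,r1:8,r2:3,r3:5,r4:6
  c2: issue ADD r3<-Add2  regs: r0:Add1,r1:8,r2:3,r3:Add2,r4:6
  c3: CDB Add1=5; issue SUB r2<-Add1  regs: r0:5,r1:8,r2:Add1,r3:Add2,r4:6
  c4: stall  regs: r0:5,r1:8,r2:Add1,r3:Add2,r4:6
  c5: CDB Add1=3; issue SUB r3<-Add1  regs: r0:5,r1:8,r2:3,r3:Add1,r4:6
  c6: CDB Add2=8; issue SUB r0<-Add2  regs: r0:Add2,r1:8,r2:3,r3:Add1,r4:6
  c7: CDB Add1=1; issue MUL r3<-Mul1  regs: r0:Add2,r1:8,r2:3,r3:Mul1,r4:6
  c8: issue MUL r2<-Mul2  regs: r0:Add2,r1:8,r2:Mul2,r3:Mul1,r4:6
  c9: CDB Add2=2  regs: r0:2,r1:8,r2:Mul2,r3:Mul1,r4:6
  c10: -  regs: r0:2,r1:8,r2:Mul2,r3:Mul1,r4:6
  c11: CDB Mul1=48  regs: r0:2,r1:8,r2:Mul2,r3:48,r4:6

STATUS = VALUE 2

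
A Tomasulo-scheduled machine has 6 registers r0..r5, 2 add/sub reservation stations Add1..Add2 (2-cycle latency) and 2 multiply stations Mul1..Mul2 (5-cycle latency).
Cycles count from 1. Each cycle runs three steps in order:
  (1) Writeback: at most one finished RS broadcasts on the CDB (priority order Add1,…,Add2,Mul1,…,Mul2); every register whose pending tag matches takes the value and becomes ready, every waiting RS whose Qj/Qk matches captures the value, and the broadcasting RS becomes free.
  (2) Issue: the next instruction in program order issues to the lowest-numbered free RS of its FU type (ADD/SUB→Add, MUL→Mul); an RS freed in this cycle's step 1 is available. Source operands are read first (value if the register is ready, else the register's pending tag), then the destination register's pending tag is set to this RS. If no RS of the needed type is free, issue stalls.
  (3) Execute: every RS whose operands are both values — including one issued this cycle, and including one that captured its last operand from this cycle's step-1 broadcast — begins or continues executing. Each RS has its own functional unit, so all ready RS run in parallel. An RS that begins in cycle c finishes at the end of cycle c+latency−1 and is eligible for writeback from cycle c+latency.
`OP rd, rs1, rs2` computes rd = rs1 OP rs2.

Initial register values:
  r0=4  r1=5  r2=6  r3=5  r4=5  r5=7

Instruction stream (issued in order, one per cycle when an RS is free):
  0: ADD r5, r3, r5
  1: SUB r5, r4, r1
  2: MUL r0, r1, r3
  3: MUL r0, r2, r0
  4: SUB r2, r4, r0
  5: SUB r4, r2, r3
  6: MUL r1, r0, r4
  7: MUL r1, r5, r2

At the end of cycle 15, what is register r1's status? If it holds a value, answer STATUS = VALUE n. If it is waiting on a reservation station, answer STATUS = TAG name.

  c1: issue ADD r5<-Add1  regs: r0:4,r1:5,r2:6,r3:5,r4:5,r5:Add1
  c2: issue SUB r5<-Add2  regs: r0:4,r1:5,r2:6,r3:5,r4:5,r5:Add2
  c3: CDB Add1=12; issue MUL r0<-Mul1  regs: r0:Mul1,r1:5,r2:6,r3:5,r4:5,r5:Add2
  c4: CDB Add2=0; issue MUL r0<-Mul2  regs: r0:Mul2,r1:5,r2:6,r3:5,r4:5,r5:0
  c5: issue SUB r2<-Add1  regs: r0:Mul2,r1:5,r2:Add1,r3:5,r4:5,r5:0
  c6: issue SUB r4<-Add2  regs: r0:Mul2,r1:5,r2:Add1,r3:5,r4:Add2,r5:0
  c7: stall  regs: r0:Mul2,r1:5,r2:Add1,r3:5,r4:Add2,r5:0
  c8: CDB Mul1=25; issue MUL r1<-Mul1  regs: r0:Mul2,r1:Mul1,r2:Add1,r3:5,r4:Add2,r5:0
  c9: stall  regs: r0:Mul2,r1:Mul1,r2:Add1,r3:5,r4:Add2,r5:0
  c10: stall  regs: r0:Mul2,r1:Mul1,r2:Add1,r3:5,r4:Add2,r5:0
  c11: stall  regs: r0:Mul2,r1:Mul1,r2:Add1,r3:5,r4:Add2,r5:0
  c12: stall  regs: r0:Mul2,r1:Mul1,r2:Add1,r3:5,r4:Add2,r5:0
  c13: CDB Mul2=150; issue MUL r1<-Mul2  regs: r0:150,r1:Mul2,r2:Add1,r3:5,r4:Add2,r5:0
  c14: -  regs: r0:150,r1:Mul2,r2:Add1,r3:5,r4:Add2,r5:0
  c15: CDB Add1=-145  regs: r0:150,r1:Mul2,r2:-145,r3:5,r4:Add2,r5:0

STATUS = TAG Mul2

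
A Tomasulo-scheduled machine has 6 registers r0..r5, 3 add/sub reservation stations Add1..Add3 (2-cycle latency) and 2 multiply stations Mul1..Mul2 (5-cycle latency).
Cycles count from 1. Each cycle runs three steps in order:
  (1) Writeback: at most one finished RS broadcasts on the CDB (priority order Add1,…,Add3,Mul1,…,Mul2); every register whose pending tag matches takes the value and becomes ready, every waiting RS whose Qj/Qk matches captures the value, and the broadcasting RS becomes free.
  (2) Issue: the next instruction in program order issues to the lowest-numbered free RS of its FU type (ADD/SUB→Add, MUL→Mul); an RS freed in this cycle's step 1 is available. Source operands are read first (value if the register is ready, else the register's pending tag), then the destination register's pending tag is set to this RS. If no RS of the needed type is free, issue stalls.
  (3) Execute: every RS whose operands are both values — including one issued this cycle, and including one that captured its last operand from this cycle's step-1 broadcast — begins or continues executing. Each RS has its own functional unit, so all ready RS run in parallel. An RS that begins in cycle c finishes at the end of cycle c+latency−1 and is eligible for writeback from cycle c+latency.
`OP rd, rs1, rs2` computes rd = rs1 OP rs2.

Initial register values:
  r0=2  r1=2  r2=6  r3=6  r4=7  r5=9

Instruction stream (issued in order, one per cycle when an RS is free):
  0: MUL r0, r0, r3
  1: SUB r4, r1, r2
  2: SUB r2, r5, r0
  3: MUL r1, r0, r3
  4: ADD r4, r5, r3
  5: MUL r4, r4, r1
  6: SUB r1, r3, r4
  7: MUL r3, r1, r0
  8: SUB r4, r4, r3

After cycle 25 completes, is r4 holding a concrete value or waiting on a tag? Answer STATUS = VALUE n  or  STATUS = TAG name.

  c1: issue MUL r0<-Mul1  regs: r0:Mul1,r1:2,r2:6,r3:6,r4:7,r5:9
  c2: issue SUB r4<-Add1  regs: r0:Mul1,r1:2,r2:6,r3:6,r4:Add1,r5:9
  c3: issue SUB r2<-Add2  regs: r0:Mul1,r1:2,r2:Add2,r3:6,r4:Add1,r5:9
  c4: CDB Add1=-4; issue MUL r1<-Mul2  regs: r0:Mul1,r1:Mul2,r2:Add2,r3:6,r4:-4,r5:9
  c5: issue ADD r4<-Add1  regs: r0:Mul1,r1:Mul2,r2:Add2,r3:6,r4:Add1,r5:9
  c6: CDB Mul1=12; issue MUL r4<-Mul1  regs: r0:12,r1:Mul2,r2:Add2,r3:6,r4:Mul1,r5:9
  c7: CDB Add1=15; issue SUB r1<-Add1  regs: r0:12,r1:Add1,r2:Add2,r3:6,r4:Mul1,r5:9
  c8: CDB Add2=-3; stall  regs: r0:12,r1:Add1,r2:-3,r3:6,r4:Mul1,r5:9
  c9: stall  regs: r0:12,r1:Add1,r2:-3,r3:6,r4:Mul1,r5:9
  c10: stall  regs: r0:12,r1:Add1,r2:-3,r3:6,r4:Mul1,r5:9
  c11: CDB Mul2=72; issue MUL r3<-Mul2  regs: r0:12,r1:Add1,r2:-3,r3:Mul2,r4:Mul1,r5:9
  c12: issue SUB r4<-Add2  regs: r0:12,r1:Add1,r2:-3,r3:Mul2,r4:Add2,r5:9
  c13: -  regs: r0:12,r1:Add1,r2:-3,r3:Mul2,r4:Add2,r5:9
  c14: -  regs: r0:12,r1:Add1,r2:-3,r3:Mul2,r4:Add2,r5:9
  c15: -  regs: r0:12,r1:Add1,r2:-3,r3:Mul2,r4:Add2,r5:9
  c16: CDB Mul1=1080  regs: r0:12,r1:Add1,r2:-3,r3:Mul2,r4:Add2,r5:9
  c17: -  regs: r0:12,r1:Add1,r2:-3,r3:Mul2,r4:Add2,r5:9
  c18: CDB Add1=-1074  regs: r0:12,r1:-1074,r2:-3,r3:Mul2,r4:Add2,r5:9
  c19: -  regs: r0:12,r1:-1074,r2:-3,r3:Mul2,r4:Add2,r5:9
  c20: -  regs: r0:12,r1:-1074,r2:-3,r3:Mul2,r4:Add2,r5:9
  c21: -  regs: r0:12,r1:-1074,r2:-3,r3:Mul2,r4:Add2,r5:9
  c22: -  regs: r0:12,r1:-1074,r2:-3,r3:Mul2,r4:Add2,r5:9
  c23: CDB Mul2=-12888  regs: r0:12,r1:-1074,r2:-3,r3:-12888,r4:Add2,r5:9
  c24: -  regs: r0:12,r1:-1074,r2:-3,r3:-12888,r4:Add2,r5:9
  c25: CDB Add2=13968  regs: r0:12,r1:-1074,r2:-3,r3:-12888,r4:13968,r5:9

STATUS = VALUE 13968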